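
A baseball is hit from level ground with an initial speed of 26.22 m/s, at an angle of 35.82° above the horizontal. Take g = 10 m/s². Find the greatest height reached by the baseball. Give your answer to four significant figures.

Vertical component of launch velocity: v_y = 26.22 sin 35.82° = 15.345 m/s.
At the highest point the vertical velocity is zero, so v_y² = 2 g h_max.
h_max = (15.345)² / (2 × 10) = 235.47 / 20.00 = 11.77 m.

11.77 m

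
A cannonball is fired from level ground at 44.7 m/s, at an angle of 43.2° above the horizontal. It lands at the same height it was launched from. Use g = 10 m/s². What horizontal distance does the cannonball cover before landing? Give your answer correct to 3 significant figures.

For level ground, R = v₀² sin(2θ) / g.
sin(2 × 43.2°) = sin 86.40° = 0.9980.
R = (44.7)² × 0.9980 / 10 = 199 m.

199 m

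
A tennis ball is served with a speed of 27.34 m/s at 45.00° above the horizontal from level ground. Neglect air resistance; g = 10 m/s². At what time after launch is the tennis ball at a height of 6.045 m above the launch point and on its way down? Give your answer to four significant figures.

v_y0 = 27.34 sin 45.00° = 19.332 m/s.
Set y = v_y0 t − ½ g t² = 6.045: 5.000 t² − 19.332 t + 6.045 = 0.
t = [19.332 ± √(373.73 − 120.90)] / 10 = (19.332 ± 15.901) / 10, giving t = 0.3431 s or t = 3.523 s.
On the way down corresponds to the larger root: t = 3.523 s.

3.523 s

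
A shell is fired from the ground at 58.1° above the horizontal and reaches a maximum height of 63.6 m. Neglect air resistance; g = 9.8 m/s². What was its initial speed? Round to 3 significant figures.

41.6 m/s

At maximum height v_y = 0, so (v₀ sin θ)² = 2 g H.
v₀ sin 58.1° = √(2 × 9.8 × 63.6) = 35.31 m/s.
v₀ = 35.31 / sin 58.1° = 35.31 / 0.8490 = 41.6 m/s.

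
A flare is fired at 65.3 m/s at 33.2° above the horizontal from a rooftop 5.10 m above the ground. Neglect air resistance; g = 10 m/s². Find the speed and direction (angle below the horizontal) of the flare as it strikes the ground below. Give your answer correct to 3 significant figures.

66.1 m/s at 34.2° below the horizontal

v_x = 65.3 cos 33.2° = 54.64 m/s (constant).
|v_y| at impact = √((35.76)² + 2×10×5.10) = 37.16 m/s.
Speed = √(54.64² + 37.16²) = 66.1 m/s; angle = arctan(37.16/54.64) = 34.2° below horizontal.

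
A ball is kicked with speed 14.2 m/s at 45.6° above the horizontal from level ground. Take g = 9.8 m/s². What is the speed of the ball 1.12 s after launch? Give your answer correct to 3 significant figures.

v_x = 14.2 cos 45.6° = 9.935 m/s (constant).
v_y(t) = 14.2 sin 45.6° − g t = 10.15 − 9.8 × 1.12 = -0.8260 m/s.
Speed = √(v_x² + v_y²) = √(98.70 + 0.6823) = 9.97 m/s.

9.97 m/s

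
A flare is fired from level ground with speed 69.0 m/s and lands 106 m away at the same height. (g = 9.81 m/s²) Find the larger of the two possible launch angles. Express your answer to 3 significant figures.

83.7°

Level-ground range: R = v₀² sin(2θ)/g ⇒ sin 2θ = R g / v₀² = 106×9.81/69.0² = 0.2184.
2θ = arcsin(0.2184) = 12.62° or 180° − 12.62° = 167.38°.
So θ = 6.31° or θ = 83.7°.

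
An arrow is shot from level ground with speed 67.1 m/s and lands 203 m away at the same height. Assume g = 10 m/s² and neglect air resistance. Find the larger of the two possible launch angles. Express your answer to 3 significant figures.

76.6°

Level-ground range: R = v₀² sin(2θ)/g ⇒ sin 2θ = R g / v₀² = 203×10/67.1² = 0.4509.
2θ = arcsin(0.4509) = 26.80° or 180° − 26.80° = 153.20°.
So θ = 13.4° or θ = 76.6°.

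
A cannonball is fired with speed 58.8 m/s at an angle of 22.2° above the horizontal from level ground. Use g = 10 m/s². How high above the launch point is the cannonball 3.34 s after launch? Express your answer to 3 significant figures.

v_y0 = 58.8 sin 22.2° = 22.22 m/s.
y(t) = v_y0 t − ½ g t² = 22.22×3.34 − 5.000×3.34² = 18.4 m.

18.4 m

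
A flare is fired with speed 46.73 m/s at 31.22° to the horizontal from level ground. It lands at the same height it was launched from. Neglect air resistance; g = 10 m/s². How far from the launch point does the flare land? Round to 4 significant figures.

Components: v_x = 46.73 cos 31.22° = 39.963 m/s, v_y = 46.73 sin 31.22° = 24.221 m/s.
Time of flight (same landing height): t = 2 v_y / g = 2 × 24.221 / 10 = 4.8442 s.
Range: R = v_x · t = 39.963 × 4.8442 = 193.6 m.

193.6 m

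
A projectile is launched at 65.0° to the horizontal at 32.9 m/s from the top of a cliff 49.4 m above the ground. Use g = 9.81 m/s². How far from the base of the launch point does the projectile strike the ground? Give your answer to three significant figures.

103 m

Components: v_x = 32.9 cos 65.0° = 13.90 m/s, v_y = 32.9 sin 65.0° = 29.82 m/s.
Vertical: 0 = 49.4 + 29.82 t − ½(9.81) t² ⇒ 4.905 t² − 29.82 t − 49.4 = 0.
t = [29.82 + √(889.2 + 969.2)] / 9.810 = 7.434 s.
Horizontal: R = v_x · t = 13.90 × 7.434 = 103 m.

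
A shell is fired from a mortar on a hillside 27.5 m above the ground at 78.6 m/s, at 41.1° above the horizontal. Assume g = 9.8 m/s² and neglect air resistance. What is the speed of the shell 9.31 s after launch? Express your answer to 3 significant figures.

v_x = 78.6 cos 41.1° = 59.23 m/s (constant).
v_y(t) = 78.6 sin 41.1° − g t = 51.67 − 9.8 × 9.31 = -39.57 m/s.
Speed = √(v_x² + v_y²) = √(3508 + 1566) = 71.2 m/s.

71.2 m/s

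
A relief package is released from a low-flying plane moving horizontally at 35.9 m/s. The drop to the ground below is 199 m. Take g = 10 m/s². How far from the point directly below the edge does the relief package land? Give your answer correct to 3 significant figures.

Initial vertical velocity is zero, so the fall time comes from h = ½ g t²: t = √(2 × 199 / 10) = 6.309 s.
Horizontal motion is uniform at 35.9 m/s, so x = 35.9 × 6.309 = 226 m.

226 m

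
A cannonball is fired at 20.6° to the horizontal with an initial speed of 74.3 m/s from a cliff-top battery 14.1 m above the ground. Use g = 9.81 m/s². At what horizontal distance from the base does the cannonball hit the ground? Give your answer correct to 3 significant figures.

405 m

Components: v_x = 74.3 cos 20.6° = 69.55 m/s, v_y = 74.3 sin 20.6° = 26.14 m/s.
Vertical: 0 = 14.1 + 26.14 t − ½(9.81) t² ⇒ 4.905 t² − 26.14 t − 14.1 = 0.
t = [26.14 + √(683.3 + 276.6)] / 9.810 = 5.823 s.
Horizontal: R = v_x · t = 69.55 × 5.823 = 405 m.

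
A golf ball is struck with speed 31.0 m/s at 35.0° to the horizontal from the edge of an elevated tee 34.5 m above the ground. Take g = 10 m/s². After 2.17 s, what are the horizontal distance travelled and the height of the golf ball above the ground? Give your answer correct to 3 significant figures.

v_x = 31.0 cos 35.0° = 25.39 m/s; v_y0 = 31.0 sin 35.0° = 17.78 m/s.
x = v_x t = 25.39 × 2.17 = 55.1 m.
y = 34.5 + v_y0 t − ½ g t² = 49.5 m.

x = 55.1 m, y = 49.5 m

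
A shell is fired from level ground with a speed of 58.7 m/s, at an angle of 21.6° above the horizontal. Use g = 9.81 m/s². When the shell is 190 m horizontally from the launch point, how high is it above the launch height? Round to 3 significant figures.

15.8 m

v_x = 58.7 cos 21.6° = 54.58 m/s, v_y0 = 58.7 sin 21.6° = 21.61 m/s.
Time to reach x = 190 m: t = x / v_x = 190 / 54.58 = 3.481 s.
y = v_y0 t − ½ g t² = 21.61×3.481 − 4.905×3.481² = 15.8 m.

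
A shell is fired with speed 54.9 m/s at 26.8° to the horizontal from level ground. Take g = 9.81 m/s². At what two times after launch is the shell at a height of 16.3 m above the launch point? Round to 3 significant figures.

0.779 s and 4.27 s

v_y0 = 54.9 sin 26.8° = 24.75 m/s.
Set y = v_y0 t − ½ g t² = 16.3: 4.905 t² − 24.75 t + 16.3 = 0.
t = [24.75 ± √(612.6 − 319.8)] / 9.81 = (24.75 ± 17.11) / 9.81, giving t = 0.779 s or t = 4.27 s.
So the shell is at 16.3 m at t = 0.779 s (rising) and t = 4.27 s (falling).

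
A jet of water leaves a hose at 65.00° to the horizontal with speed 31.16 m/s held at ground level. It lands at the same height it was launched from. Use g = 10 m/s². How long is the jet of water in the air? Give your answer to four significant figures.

5.648 s

Vertical component: v_y = 31.16 sin 65.00° = 28.241 m/s.
For a projectile landing at launch height, time of flight is t = 2 v_y / g = 2 × 28.241 / 10 = 5.648 s.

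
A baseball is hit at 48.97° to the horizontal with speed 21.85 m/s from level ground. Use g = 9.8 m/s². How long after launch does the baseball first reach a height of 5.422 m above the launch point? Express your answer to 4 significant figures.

v_y0 = 21.85 sin 48.97° = 16.483 m/s.
Set y = v_y0 t − ½ g t² = 5.422: 4.900 t² − 16.483 t + 5.422 = 0.
t = [16.483 ± √(271.69 − 106.27)] / 9.8 = (16.483 ± 12.862) / 9.8, giving t = 0.3695 s or t = 2.994 s.
The baseball is on the way up at the first time, so t = 0.3695 s.

0.3695 s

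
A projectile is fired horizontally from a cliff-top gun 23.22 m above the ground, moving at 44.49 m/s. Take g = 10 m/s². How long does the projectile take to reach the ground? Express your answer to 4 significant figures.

2.155 s

The horizontal speed doesn't affect the fall. With v_y0 = 0, h = ½ g t².
t = √(2 × 23.22 / 10) = √4.6440 = 2.155 s.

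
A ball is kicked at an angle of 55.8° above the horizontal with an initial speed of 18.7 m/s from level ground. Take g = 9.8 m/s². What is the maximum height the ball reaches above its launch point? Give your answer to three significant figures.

Vertical component of launch velocity: v_y = 18.7 sin 55.8° = 15.47 m/s.
At the highest point the vertical velocity is zero, so v_y² = 2 g h_max.
h_max = (15.47)² / (2 × 9.8) = 239.3 / 19.60 = 12.2 m.

12.2 m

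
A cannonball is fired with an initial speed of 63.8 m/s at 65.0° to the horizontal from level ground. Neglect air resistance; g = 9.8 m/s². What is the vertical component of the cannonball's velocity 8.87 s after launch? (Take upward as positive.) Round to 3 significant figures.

-29.1 m/s

Initial vertical component: v_y0 = 63.8 sin 65.0° = 57.82 m/s.
v_y(t) = v_y0 − g t = 57.82 − 9.8 × 8.87 = -29.1 m/s.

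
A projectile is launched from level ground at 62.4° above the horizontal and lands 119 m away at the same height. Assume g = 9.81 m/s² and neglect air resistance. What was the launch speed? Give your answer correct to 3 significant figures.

On level ground, R = v₀² sin(2θ) / g, so v₀ = √(R g / sin 2θ).
sin(2 × 62.4°) = 0.8211.
v₀ = √(119 × 9.81 / 0.8211) = √1422 = 37.7 m/s.

37.7 m/s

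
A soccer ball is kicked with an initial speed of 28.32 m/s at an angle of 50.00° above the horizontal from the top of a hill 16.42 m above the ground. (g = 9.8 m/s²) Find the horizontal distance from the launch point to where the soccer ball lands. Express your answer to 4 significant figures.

Components: v_x = 28.32 cos 50.00° = 18.204 m/s, v_y = 28.32 sin 50.00° = 21.694 m/s.
Vertical: 0 = 16.42 + 21.694 t − ½(9.8) t² ⇒ 4.900 t² − 21.694 t − 16.42 = 0.
t = [21.694 + √(470.63 + 321.83)] / 9.800 = 5.0862 s.
Horizontal: R = v_x · t = 18.204 × 5.0862 = 92.59 m.

92.59 m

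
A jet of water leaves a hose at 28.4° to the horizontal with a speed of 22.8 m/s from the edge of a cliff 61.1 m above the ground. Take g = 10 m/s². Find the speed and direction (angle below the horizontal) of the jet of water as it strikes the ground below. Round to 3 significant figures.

41.7 m/s at 61.3° below the horizontal

v_x = 22.8 cos 28.4° = 20.06 m/s (constant).
|v_y| at impact = √((10.84)² + 2×10×61.1) = 36.60 m/s.
Speed = √(20.06² + 36.60²) = 41.7 m/s; angle = arctan(36.60/20.06) = 61.3° below horizontal.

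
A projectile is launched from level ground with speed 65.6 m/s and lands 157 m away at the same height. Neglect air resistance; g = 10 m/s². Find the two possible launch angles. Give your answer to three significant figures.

10.7° and 79.3°

Level-ground range: R = v₀² sin(2θ)/g ⇒ sin 2θ = R g / v₀² = 157×10/65.6² = 0.3648.
2θ = arcsin(0.3648) = 21.40° or 180° − 21.40° = 158.60°.
So θ = 10.7° or θ = 79.3°.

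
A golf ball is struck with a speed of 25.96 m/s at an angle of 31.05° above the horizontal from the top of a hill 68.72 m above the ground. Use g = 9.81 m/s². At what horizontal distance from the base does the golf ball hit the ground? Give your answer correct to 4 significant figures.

119.0 m

Components: v_x = 25.96 cos 31.05° = 22.240 m/s, v_y = 25.96 sin 31.05° = 13.390 m/s.
Vertical: 0 = 68.72 + 13.390 t − ½(9.81) t² ⇒ 4.905 t² − 13.390 t − 68.72 = 0.
t = [13.390 + √(179.29 + 1348.3)] / 9.810 = 5.3491 s.
Horizontal: R = v_x · t = 22.240 × 5.3491 = 119.0 m.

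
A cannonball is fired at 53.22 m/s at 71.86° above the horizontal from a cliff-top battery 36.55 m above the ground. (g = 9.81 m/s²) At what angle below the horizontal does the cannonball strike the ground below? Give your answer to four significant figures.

73.85°

v_x = 53.22 cos 71.86° = 16.570 m/s.
At impact |v_y| = √(v_y0² + 2 g h) = √(50.575² + 2×9.81×36.55) = 57.227 m/s.
Angle below horizontal = arctan(|v_y| / v_x) = arctan(57.227 / 16.570) = 73.85°.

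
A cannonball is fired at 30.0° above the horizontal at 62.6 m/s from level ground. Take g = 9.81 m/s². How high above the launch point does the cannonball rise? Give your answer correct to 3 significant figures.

49.9 m

Vertical component of launch velocity: v_y = 62.6 sin 30.0° = 31.30 m/s.
At the highest point the vertical velocity is zero, so v_y² = 2 g h_max.
h_max = (31.30)² / (2 × 9.81) = 979.7 / 19.62 = 49.9 m.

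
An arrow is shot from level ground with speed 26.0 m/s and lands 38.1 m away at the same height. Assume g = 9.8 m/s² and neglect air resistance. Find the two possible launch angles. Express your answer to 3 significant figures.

16.8° and 73.2°

Level-ground range: R = v₀² sin(2θ)/g ⇒ sin 2θ = R g / v₀² = 38.1×9.8/26.0² = 0.5523.
2θ = arcsin(0.5523) = 33.52° or 180° − 33.52° = 146.48°.
So θ = 16.8° or θ = 73.2°.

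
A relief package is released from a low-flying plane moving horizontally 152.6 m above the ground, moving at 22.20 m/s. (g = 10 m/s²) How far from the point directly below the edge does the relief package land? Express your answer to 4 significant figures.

122.6 m

Initial vertical velocity is zero, so the fall time comes from h = ½ g t²: t = √(2 × 152.6 / 10) = 5.5245 s.
Horizontal motion is uniform at 22.20 m/s, so x = 22.20 × 5.5245 = 122.6 m.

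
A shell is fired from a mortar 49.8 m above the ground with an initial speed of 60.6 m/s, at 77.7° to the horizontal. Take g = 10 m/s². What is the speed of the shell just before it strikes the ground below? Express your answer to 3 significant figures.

v_x = 60.6 cos 77.7° = 12.91 m/s is unchanged throughout.
For the vertical component, v_y² = v_y0² + 2 g h = (59.21)² + 2×10×49.8 = 4502, so |v_y| = 67.10 m/s.
Impact speed = √(v_x² + v_y²) = √(166.7 + 4502) = 68.3 m/s.

68.3 m/s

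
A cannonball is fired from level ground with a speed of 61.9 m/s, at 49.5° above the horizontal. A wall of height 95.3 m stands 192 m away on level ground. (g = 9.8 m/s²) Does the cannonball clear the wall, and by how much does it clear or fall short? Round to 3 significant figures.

v_x = 61.9 cos 49.5° = 40.20 m/s; v_y0 = 61.9 sin 49.5° = 47.07 m/s.
Time to reach the wall: t = 192 / 40.20 = 4.776 s.
Height at that point: y = 47.07×4.776 − 4.900×4.776² = 113.0 m.
That is 113.0 − 95.3 = 17.7 m above the top of the wall, so the cannonball clears it.

Yes — it clears the wall by 17.7 m.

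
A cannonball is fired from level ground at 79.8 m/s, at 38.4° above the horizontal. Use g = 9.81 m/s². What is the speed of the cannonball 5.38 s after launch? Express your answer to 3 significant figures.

v_x = 79.8 cos 38.4° = 62.54 m/s (constant).
v_y(t) = 79.8 sin 38.4° − g t = 49.57 − 9.81 × 5.38 = -3.208 m/s.
Speed = √(v_x² + v_y²) = √(3911 + 10.29) = 62.6 m/s.

62.6 m/s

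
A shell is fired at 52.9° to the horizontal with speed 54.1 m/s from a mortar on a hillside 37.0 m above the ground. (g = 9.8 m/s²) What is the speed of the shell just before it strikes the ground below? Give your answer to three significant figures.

60.4 m/s

v_x = 54.1 cos 52.9° = 32.63 m/s is unchanged throughout.
For the vertical component, v_y² = v_y0² + 2 g h = (43.15)² + 2×9.8×37.0 = 2587, so |v_y| = 50.86 m/s.
Impact speed = √(v_x² + v_y²) = √(1065 + 2587) = 60.4 m/s.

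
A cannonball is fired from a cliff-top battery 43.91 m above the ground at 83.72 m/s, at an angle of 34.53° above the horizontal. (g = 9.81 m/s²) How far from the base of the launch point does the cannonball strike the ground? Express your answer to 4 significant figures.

726.0 m

Components: v_x = 83.72 cos 34.53° = 68.971 m/s, v_y = 83.72 sin 34.53° = 47.456 m/s.
Vertical: 0 = 43.91 + 47.456 t − ½(9.81) t² ⇒ 4.905 t² − 47.456 t − 43.91 = 0.
t = [47.456 + √(2252.1 + 861.51)] / 9.810 = 10.526 s.
Horizontal: R = v_x · t = 68.971 × 10.526 = 726.0 m.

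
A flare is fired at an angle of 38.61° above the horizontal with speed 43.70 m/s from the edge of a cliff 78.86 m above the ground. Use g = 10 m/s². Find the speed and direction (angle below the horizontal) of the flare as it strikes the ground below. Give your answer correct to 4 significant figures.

v_x = 43.70 cos 38.61° = 34.148 m/s (constant).
|v_y| at impact = √((27.269)² + 2×10×78.86) = 48.175 m/s.
Speed = √(34.148² + 48.175²) = 59.05 m/s; angle = arctan(48.175/34.148) = 54.67° below horizontal.

59.05 m/s at 54.67° below the horizontal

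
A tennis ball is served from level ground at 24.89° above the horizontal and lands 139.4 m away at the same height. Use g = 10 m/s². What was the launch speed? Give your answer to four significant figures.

On level ground, R = v₀² sin(2θ) / g, so v₀ = √(R g / sin 2θ).
sin(2 × 24.89°) = 0.7636.
v₀ = √(139.4 × 10 / 0.7636) = √1825.6 = 42.73 m/s.

42.73 m/s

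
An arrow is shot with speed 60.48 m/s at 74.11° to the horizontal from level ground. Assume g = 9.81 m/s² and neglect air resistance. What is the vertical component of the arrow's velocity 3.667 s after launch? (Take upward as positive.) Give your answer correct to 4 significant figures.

Initial vertical component: v_y0 = 60.48 sin 74.11° = 58.169 m/s.
v_y(t) = v_y0 − g t = 58.169 − 9.81 × 3.667 = 22.20 m/s.

22.20 m/s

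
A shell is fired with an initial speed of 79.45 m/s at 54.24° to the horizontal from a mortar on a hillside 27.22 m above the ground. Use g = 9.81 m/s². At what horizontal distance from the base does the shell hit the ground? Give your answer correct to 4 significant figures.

629.3 m

Components: v_x = 79.45 cos 54.24° = 46.430 m/s, v_y = 79.45 sin 54.24° = 64.471 m/s.
Vertical: 0 = 27.22 + 64.471 t − ½(9.81) t² ⇒ 4.905 t² − 64.471 t − 27.22 = 0.
t = [64.471 + √(4156.5 + 534.06)] / 9.810 = 13.553 s.
Horizontal: R = v_x · t = 46.430 × 13.553 = 629.3 m.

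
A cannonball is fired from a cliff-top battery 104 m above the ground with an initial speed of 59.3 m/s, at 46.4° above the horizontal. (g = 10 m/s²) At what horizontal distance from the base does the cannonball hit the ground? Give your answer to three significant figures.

Components: v_x = 59.3 cos 46.4° = 40.89 m/s, v_y = 59.3 sin 46.4° = 42.94 m/s.
Vertical: 0 = 104 + 42.94 t − ½(10) t² ⇒ 5.000 t² − 42.94 t − 104 = 0.
t = [42.94 + √(1844 + 2080)] / 10.00 = 10.56 s.
Horizontal: R = v_x · t = 40.89 × 10.56 = 432 m.

432 m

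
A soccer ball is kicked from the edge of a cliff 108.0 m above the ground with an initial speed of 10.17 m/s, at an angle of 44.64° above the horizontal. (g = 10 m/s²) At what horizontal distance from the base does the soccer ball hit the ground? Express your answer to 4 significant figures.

Components: v_x = 10.17 cos 44.64° = 7.2363 m/s, v_y = 10.17 sin 44.64° = 7.1460 m/s.
Vertical: 0 = 108.0 + 7.1460 t − ½(10) t² ⇒ 5.000 t² − 7.1460 t − 108.0 = 0.
t = [7.1460 + √(51.065 + 2160.0)] / 10.00 = 5.4168 s.
Horizontal: R = v_x · t = 7.2363 × 5.4168 = 39.20 m.

39.20 m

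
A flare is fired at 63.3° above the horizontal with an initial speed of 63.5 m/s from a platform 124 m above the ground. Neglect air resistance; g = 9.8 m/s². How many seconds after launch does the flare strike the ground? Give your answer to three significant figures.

Vertical component: v_y = 63.5 sin 63.3° = 56.73 m/s.
Taking up as positive with launch at y = 124 m, landing at y = 0: 0 = 124 + 56.73 t − ½(9.8) t².
Solving 4.900 t² − 56.73 t − 124 = 0 gives t = [56.73 + √(56.73² + 4·4.900·124)] / 9.800 = 13.5 s.

13.5 s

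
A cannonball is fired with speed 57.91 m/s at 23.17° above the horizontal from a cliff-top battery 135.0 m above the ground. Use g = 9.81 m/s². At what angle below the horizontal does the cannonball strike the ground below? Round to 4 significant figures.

v_x = 57.91 cos 23.17° = 53.239 m/s.
At impact |v_y| = √(v_y0² + 2 g h) = √(22.785² + 2×9.81×135.0) = 56.284 m/s.
Angle below horizontal = arctan(|v_y| / v_x) = arctan(56.284 / 53.239) = 46.59°.

46.59°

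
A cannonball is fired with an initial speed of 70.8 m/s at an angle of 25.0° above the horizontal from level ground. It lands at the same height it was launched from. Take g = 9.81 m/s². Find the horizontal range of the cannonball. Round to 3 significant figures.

For level ground, R = v₀² sin(2θ) / g.
sin(2 × 25.0°) = sin 50.00° = 0.7660.
R = (70.8)² × 0.7660 / 9.81 = 391 m.

391 m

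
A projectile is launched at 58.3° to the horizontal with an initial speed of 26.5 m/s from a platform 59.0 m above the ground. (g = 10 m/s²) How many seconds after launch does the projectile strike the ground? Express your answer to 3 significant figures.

Vertical component: v_y = 26.5 sin 58.3° = 22.55 m/s.
Taking up as positive with launch at y = 59.0 m, landing at y = 0: 0 = 59.0 + 22.55 t − ½(10) t².
Solving 5.000 t² − 22.55 t − 59.0 = 0 gives t = [22.55 + √(22.55² + 4·5.000·59.0)] / 10.00 = 6.36 s.

6.36 s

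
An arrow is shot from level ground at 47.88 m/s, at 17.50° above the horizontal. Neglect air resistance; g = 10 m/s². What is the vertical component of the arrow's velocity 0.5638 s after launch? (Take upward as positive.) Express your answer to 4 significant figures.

Initial vertical component: v_y0 = 47.88 sin 17.50° = 14.398 m/s.
v_y(t) = v_y0 − g t = 14.398 − 10 × 0.5638 = 8.760 m/s.

8.760 m/s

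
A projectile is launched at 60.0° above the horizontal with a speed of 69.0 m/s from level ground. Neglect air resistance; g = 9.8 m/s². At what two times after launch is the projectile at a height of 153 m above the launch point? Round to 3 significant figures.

3.66 s and 8.54 s

v_y0 = 69.0 sin 60.0° = 59.76 m/s.
Set y = v_y0 t − ½ g t² = 153: 4.900 t² − 59.76 t + 153 = 0.
t = [59.76 ± √(3571 − 2999)] / 9.8 = (59.76 ± 23.92) / 9.8, giving t = 3.66 s or t = 8.54 s.
So the projectile is at 153 m at t = 3.66 s (rising) and t = 8.54 s (falling).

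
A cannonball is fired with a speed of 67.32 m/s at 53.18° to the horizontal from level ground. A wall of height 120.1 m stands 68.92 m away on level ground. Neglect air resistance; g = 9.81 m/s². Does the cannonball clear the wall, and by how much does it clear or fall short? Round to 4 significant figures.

v_x = 67.32 cos 53.18° = 40.345 m/s; v_y0 = 67.32 sin 53.18° = 53.891 m/s.
Time to reach the wall: t = 68.92 / 40.345 = 1.7083 s.
Height at that point: y = 53.891×1.7083 − 4.905×1.7083² = 77.748 m.
That is 120.1 − 77.748 = 42.35 m below the top of the wall, so the cannonball does not clear it.

No — it falls 42.35 m short of clearing the wall.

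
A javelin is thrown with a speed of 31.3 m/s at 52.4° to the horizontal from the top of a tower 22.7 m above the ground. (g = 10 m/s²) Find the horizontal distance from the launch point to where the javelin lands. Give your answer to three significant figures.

Components: v_x = 31.3 cos 52.4° = 19.10 m/s, v_y = 31.3 sin 52.4° = 24.80 m/s.
Vertical: 0 = 22.7 + 24.80 t − ½(10) t² ⇒ 5.000 t² − 24.80 t − 22.7 = 0.
t = [24.80 + √(615.0 + 454.0)] / 10.00 = 5.750 s.
Horizontal: R = v_x · t = 19.10 × 5.750 = 110 m.

110 m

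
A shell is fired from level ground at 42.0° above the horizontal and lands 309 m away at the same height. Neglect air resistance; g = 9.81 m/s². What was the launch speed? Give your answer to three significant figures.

55.2 m/s

On level ground, R = v₀² sin(2θ) / g, so v₀ = √(R g / sin 2θ).
sin(2 × 42.0°) = 0.9945.
v₀ = √(309 × 9.81 / 0.9945) = √3048 = 55.2 m/s.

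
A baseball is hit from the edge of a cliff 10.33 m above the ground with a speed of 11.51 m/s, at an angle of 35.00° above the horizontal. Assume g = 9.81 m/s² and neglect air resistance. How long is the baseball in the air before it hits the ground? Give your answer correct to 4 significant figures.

Vertical component: v_y = 11.51 sin 35.00° = 6.6019 m/s.
Taking up as positive with launch at y = 10.33 m, landing at y = 0: 0 = 10.33 + 6.6019 t − ½(9.81) t².
Solving 4.905 t² − 6.6019 t − 10.33 = 0 gives t = [6.6019 + √(6.6019² + 4·4.905·10.33)] / 9.810 = 2.273 s.

2.273 s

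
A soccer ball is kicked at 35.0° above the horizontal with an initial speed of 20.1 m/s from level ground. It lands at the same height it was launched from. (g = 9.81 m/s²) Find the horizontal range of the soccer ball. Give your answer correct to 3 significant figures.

For level ground, R = v₀² sin(2θ) / g.
sin(2 × 35.0°) = sin 70.00° = 0.9397.
R = (20.1)² × 0.9397 / 9.81 = 38.7 m.

38.7 m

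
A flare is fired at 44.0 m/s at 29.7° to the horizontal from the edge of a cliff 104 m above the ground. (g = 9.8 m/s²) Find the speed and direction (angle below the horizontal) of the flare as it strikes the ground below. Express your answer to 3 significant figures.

63.0 m/s at 52.7° below the horizontal

v_x = 44.0 cos 29.7° = 38.22 m/s (constant).
|v_y| at impact = √((21.80)² + 2×9.8×104) = 50.14 m/s.
Speed = √(38.22² + 50.14²) = 63.0 m/s; angle = arctan(50.14/38.22) = 52.7° below horizontal.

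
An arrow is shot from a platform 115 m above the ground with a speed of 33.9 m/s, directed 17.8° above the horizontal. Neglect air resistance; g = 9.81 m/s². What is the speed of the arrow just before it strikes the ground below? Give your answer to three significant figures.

v_x = 33.9 cos 17.8° = 32.28 m/s is unchanged throughout.
For the vertical component, v_y² = v_y0² + 2 g h = (10.36)² + 2×9.81×115 = 2364, so |v_y| = 48.62 m/s.
Impact speed = √(v_x² + v_y²) = √(1042 + 2364) = 58.4 m/s.

58.4 m/s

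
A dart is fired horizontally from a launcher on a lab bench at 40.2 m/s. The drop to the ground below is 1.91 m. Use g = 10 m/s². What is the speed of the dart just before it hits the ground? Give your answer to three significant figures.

Fall time: t = √(2 × 1.91 / 10) = 0.6181 s.
At impact: v_x = 40.2 m/s (unchanged), v_y = g t = 10 × 0.6181 = 6.181 m/s.
Speed = √(v_x² + v_y²) = √(1616 + 38.20) = 40.7 m/s.

40.7 m/s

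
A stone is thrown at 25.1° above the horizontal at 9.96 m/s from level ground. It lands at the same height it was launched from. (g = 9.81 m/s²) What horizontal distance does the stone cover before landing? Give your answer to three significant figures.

For level ground, R = v₀² sin(2θ) / g.
sin(2 × 25.1°) = sin 50.20° = 0.7683.
R = (9.96)² × 0.7683 / 9.81 = 7.77 m.

7.77 m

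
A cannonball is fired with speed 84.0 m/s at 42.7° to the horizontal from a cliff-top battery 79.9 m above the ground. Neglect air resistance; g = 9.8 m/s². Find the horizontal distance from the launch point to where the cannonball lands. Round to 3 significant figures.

796 m

Components: v_x = 84.0 cos 42.7° = 61.73 m/s, v_y = 84.0 sin 42.7° = 56.97 m/s.
Vertical: 0 = 79.9 + 56.97 t − ½(9.8) t² ⇒ 4.900 t² − 56.97 t − 79.9 = 0.
t = [56.97 + √(3246 + 1566)] / 9.800 = 12.89 s.
Horizontal: R = v_x · t = 61.73 × 12.89 = 796 m.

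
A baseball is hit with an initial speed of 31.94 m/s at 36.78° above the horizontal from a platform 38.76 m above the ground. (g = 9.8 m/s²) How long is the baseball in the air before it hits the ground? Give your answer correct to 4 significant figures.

Vertical component: v_y = 31.94 sin 36.78° = 19.124 m/s.
Taking up as positive with launch at y = 38.76 m, landing at y = 0: 0 = 38.76 + 19.124 t − ½(9.8) t².
Solving 4.900 t² − 19.124 t − 38.76 = 0 gives t = [19.124 + √(19.124² + 4·4.900·38.76)] / 9.800 = 5.375 s.

5.375 s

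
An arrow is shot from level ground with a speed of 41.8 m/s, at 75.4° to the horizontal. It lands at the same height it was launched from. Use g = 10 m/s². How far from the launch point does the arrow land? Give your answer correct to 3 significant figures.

For level ground, R = v₀² sin(2θ) / g.
sin(2 × 75.4°) = sin 150.8° = 0.4879.
R = (41.8)² × 0.4879 / 10 = 85.2 m.

85.2 m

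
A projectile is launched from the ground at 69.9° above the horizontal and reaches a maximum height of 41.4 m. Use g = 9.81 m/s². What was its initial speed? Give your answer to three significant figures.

At maximum height v_y = 0, so (v₀ sin θ)² = 2 g H.
v₀ sin 69.9° = √(2 × 9.81 × 41.4) = 28.50 m/s.
v₀ = 28.50 / sin 69.9° = 28.50 / 0.9391 = 30.3 m/s.

30.3 m/s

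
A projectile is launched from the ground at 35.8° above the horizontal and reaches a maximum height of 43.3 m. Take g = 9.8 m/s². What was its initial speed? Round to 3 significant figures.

At maximum height v_y = 0, so (v₀ sin θ)² = 2 g H.
v₀ sin 35.8° = √(2 × 9.8 × 43.3) = 29.13 m/s.
v₀ = 29.13 / sin 35.8° = 29.13 / 0.5850 = 49.8 m/s.

49.8 m/s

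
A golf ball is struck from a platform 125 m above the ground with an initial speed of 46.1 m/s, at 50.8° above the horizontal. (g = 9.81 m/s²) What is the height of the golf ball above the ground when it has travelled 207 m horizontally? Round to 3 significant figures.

v_x = 46.1 cos 50.8° = 29.14 m/s, v_y0 = 46.1 sin 50.8° = 35.72 m/s.
Time to reach x = 207 m: t = x / v_x = 207 / 29.14 = 7.104 s.
y = 125 + v_y0 t − ½ g t² = 125 + 35.72×7.104 − 4.905×7.104² = 131 m.

131 m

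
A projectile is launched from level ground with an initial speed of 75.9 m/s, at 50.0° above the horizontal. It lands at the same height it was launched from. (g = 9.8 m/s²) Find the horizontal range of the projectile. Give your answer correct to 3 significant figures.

579 m

For level ground, R = v₀² sin(2θ) / g.
sin(2 × 50.0°) = sin 100.0° = 0.9848.
R = (75.9)² × 0.9848 / 9.8 = 579 m.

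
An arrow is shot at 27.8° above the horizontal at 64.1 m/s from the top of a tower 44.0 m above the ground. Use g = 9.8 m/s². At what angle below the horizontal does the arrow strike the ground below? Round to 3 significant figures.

36.5°

v_x = 64.1 cos 27.8° = 56.70 m/s.
At impact |v_y| = √(v_y0² + 2 g h) = √(29.90² + 2×9.8×44.0) = 41.91 m/s.
Angle below horizontal = arctan(|v_y| / v_x) = arctan(41.91 / 56.70) = 36.5°.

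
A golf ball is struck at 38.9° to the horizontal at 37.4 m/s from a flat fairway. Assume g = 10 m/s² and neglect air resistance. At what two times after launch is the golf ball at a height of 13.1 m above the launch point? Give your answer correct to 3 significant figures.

v_y0 = 37.4 sin 38.9° = 23.49 m/s.
Set y = v_y0 t − ½ g t² = 13.1: 5.000 t² − 23.49 t + 13.1 = 0.
t = [23.49 ± √(551.8 − 262.0)] / 10 = (23.49 ± 17.02) / 10, giving t = 0.647 s or t = 4.05 s.
So the golf ball is at 13.1 m at t = 0.647 s (rising) and t = 4.05 s (falling).

0.647 s and 4.05 s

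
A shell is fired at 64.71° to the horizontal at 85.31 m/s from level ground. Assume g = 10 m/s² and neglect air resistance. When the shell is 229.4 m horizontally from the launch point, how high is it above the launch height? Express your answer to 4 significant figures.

v_x = 85.31 cos 64.71° = 36.444 m/s, v_y0 = 85.31 sin 64.71° = 77.134 m/s.
Time to reach x = 229.4 m: t = x / v_x = 229.4 / 36.444 = 6.2946 s.
y = v_y0 t − ½ g t² = 77.134×6.2946 − 5.000×6.2946² = 287.4 m.

287.4 m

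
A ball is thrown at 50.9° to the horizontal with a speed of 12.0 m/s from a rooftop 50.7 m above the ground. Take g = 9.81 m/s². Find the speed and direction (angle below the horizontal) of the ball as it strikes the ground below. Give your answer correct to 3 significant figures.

v_x = 12.0 cos 50.9° = 7.568 m/s (constant).
|v_y| at impact = √((9.313)² + 2×9.81×50.7) = 32.89 m/s.
Speed = √(7.568² + 32.89²) = 33.7 m/s; angle = arctan(32.89/7.568) = 77.0° below horizontal.

33.7 m/s at 77.0° below the horizontal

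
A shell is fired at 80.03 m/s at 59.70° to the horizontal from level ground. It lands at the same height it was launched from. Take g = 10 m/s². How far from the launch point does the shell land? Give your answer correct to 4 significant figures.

Components: v_x = 80.03 cos 59.70° = 40.377 m/s, v_y = 80.03 sin 59.70° = 69.098 m/s.
Time of flight (same landing height): t = 2 v_y / g = 2 × 69.098 / 10 = 13.820 s.
Range: R = v_x · t = 40.377 × 13.820 = 558.0 m.

558.0 m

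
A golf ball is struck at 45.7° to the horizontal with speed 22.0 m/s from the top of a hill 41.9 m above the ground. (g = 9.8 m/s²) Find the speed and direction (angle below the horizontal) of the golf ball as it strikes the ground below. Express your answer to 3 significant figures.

v_x = 22.0 cos 45.7° = 15.37 m/s (constant).
|v_y| at impact = √((15.75)² + 2×9.8×41.9) = 32.70 m/s.
Speed = √(15.37² + 32.70²) = 36.1 m/s; angle = arctan(32.70/15.37) = 64.8° below horizontal.

36.1 m/s at 64.8° below the horizontal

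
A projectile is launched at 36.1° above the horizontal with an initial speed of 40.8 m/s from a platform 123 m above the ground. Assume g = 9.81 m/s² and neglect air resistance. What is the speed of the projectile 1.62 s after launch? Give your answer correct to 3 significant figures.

34.0 m/s

v_x = 40.8 cos 36.1° = 32.97 m/s (constant).
v_y(t) = 40.8 sin 36.1° − g t = 24.04 − 9.81 × 1.62 = 8.148 m/s.
Speed = √(v_x² + v_y²) = √(1087 + 66.39) = 34.0 m/s.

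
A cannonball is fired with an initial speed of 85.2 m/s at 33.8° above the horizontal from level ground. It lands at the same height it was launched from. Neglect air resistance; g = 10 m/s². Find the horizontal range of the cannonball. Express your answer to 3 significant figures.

671 m

Components: v_x = 85.2 cos 33.8° = 70.80 m/s, v_y = 85.2 sin 33.8° = 47.40 m/s.
Time of flight (same landing height): t = 2 v_y / g = 2 × 47.40 / 10 = 9.480 s.
Range: R = v_x · t = 70.80 × 9.480 = 671 m.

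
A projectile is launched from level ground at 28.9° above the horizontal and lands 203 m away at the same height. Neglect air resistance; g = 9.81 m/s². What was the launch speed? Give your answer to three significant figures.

48.5 m/s

On level ground, R = v₀² sin(2θ) / g, so v₀ = √(R g / sin 2θ).
sin(2 × 28.9°) = 0.8462.
v₀ = √(203 × 9.81 / 0.8462) = √2353 = 48.5 m/s.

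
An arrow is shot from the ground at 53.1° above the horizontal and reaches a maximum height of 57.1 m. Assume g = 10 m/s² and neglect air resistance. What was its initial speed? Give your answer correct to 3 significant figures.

At maximum height v_y = 0, so (v₀ sin θ)² = 2 g H.
v₀ sin 53.1° = √(2 × 10 × 57.1) = 33.79 m/s.
v₀ = 33.79 / sin 53.1° = 33.79 / 0.7997 = 42.3 m/s.

42.3 m/s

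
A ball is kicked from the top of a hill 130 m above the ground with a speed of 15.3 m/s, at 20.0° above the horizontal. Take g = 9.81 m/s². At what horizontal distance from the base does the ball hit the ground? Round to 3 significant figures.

82.1 m

Components: v_x = 15.3 cos 20.0° = 14.38 m/s, v_y = 15.3 sin 20.0° = 5.233 m/s.
Vertical: 0 = 130 + 5.233 t − ½(9.81) t² ⇒ 4.905 t² − 5.233 t − 130 = 0.
t = [5.233 + √(27.38 + 2551)] / 9.810 = 5.710 s.
Horizontal: R = v_x · t = 14.38 × 5.710 = 82.1 m.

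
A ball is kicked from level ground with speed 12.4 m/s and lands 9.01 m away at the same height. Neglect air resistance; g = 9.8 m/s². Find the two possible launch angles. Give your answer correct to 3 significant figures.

17.5° and 72.5°

Level-ground range: R = v₀² sin(2θ)/g ⇒ sin 2θ = R g / v₀² = 9.01×9.8/12.4² = 0.5743.
2θ = arcsin(0.5743) = 35.05° or 180° − 35.05° = 144.95°.
So θ = 17.5° or θ = 72.5°.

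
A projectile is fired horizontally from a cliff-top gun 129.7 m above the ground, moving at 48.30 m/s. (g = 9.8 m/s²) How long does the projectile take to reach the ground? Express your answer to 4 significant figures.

The horizontal speed doesn't affect the fall. With v_y0 = 0, h = ½ g t².
t = √(2 × 129.7 / 9.8) = √26.469 = 5.145 s.

5.145 s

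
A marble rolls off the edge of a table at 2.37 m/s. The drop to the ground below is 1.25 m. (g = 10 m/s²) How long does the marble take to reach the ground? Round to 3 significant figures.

0.500 s

The horizontal speed doesn't affect the fall. With v_y0 = 0, h = ½ g t².
t = √(2 × 1.25 / 10) = √0.2500 = 0.500 s.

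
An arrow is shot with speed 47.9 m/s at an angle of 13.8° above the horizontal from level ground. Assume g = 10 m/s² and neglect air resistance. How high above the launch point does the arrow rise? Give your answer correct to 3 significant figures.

Vertical component of launch velocity: v_y = 47.9 sin 13.8° = 11.43 m/s.
At the highest point the vertical velocity is zero, so v_y² = 2 g h_max.
h_max = (11.43)² / (2 × 10) = 130.6 / 20.00 = 6.53 m.

6.53 m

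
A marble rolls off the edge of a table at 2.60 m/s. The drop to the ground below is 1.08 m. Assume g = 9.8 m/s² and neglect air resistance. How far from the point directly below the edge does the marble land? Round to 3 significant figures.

1.22 m

Initial vertical velocity is zero, so the fall time comes from h = ½ g t²: t = √(2 × 1.08 / 9.8) = 0.4695 s.
Horizontal motion is uniform at 2.60 m/s, so x = 2.60 × 0.4695 = 1.22 m.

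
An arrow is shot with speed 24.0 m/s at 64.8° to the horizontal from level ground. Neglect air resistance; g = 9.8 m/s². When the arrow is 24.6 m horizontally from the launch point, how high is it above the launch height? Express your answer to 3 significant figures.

23.9 m

v_x = 24.0 cos 64.8° = 10.22 m/s, v_y0 = 24.0 sin 64.8° = 21.72 m/s.
Time to reach x = 24.6 m: t = x / v_x = 24.6 / 10.22 = 2.407 s.
y = v_y0 t − ½ g t² = 21.72×2.407 − 4.900×2.407² = 23.9 m.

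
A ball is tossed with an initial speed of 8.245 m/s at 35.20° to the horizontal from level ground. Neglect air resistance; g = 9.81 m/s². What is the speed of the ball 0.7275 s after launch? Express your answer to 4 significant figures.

7.147 m/s

v_x = 8.245 cos 35.20° = 6.7374 m/s (constant).
v_y(t) = 8.245 sin 35.20° − g t = 4.7527 − 9.81 × 0.7275 = -2.3841 m/s.
Speed = √(v_x² + v_y²) = √(45.393 + 5.6839) = 7.147 m/s.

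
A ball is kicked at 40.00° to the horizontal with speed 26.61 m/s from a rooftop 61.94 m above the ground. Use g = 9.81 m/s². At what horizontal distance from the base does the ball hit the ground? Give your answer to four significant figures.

116.2 m

Components: v_x = 26.61 cos 40.00° = 20.384 m/s, v_y = 26.61 sin 40.00° = 17.105 m/s.
Vertical: 0 = 61.94 + 17.105 t − ½(9.81) t² ⇒ 4.905 t² − 17.105 t − 61.94 = 0.
t = [17.105 + √(292.58 + 1215.3)] / 9.810 = 5.7020 s.
Horizontal: R = v_x · t = 20.384 × 5.7020 = 116.2 m.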